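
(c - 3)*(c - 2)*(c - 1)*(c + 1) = c^4 - 5*c^3 + 5*c^2 + 5*c - 6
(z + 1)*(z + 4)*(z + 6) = z^3 + 11*z^2 + 34*z + 24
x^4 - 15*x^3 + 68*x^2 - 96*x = x*(x - 8)*(x - 4)*(x - 3)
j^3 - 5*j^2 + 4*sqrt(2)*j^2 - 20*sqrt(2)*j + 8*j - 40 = (j - 5)*(j + 2*sqrt(2))^2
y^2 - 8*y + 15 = (y - 5)*(y - 3)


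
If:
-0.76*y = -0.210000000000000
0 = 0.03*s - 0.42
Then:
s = 14.00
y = 0.28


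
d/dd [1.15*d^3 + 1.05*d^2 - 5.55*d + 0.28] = 3.45*d^2 + 2.1*d - 5.55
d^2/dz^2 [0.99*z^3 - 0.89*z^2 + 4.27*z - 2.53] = 5.94*z - 1.78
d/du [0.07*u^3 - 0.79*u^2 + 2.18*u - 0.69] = 0.21*u^2 - 1.58*u + 2.18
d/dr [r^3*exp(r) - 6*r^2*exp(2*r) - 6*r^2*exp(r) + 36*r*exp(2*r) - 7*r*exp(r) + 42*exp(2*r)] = (r^3 - 12*r^2*exp(r) - 3*r^2 + 60*r*exp(r) - 19*r + 120*exp(r) - 7)*exp(r)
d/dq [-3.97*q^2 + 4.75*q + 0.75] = 4.75 - 7.94*q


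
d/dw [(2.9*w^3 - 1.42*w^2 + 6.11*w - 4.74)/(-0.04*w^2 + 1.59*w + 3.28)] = (-0.116*w^4 + 9.222*w^3 + 26.5226*w^2 - 9.6944*w + 27.5774)/(0.0016*w^4 - 0.1272*w^3 + 2.2657*w^2 + 10.4304*w + 10.7584)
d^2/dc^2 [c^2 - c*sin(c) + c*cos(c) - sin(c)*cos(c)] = -sqrt(2)*c*cos(c + pi/4) + 2*sin(2*c) - 2*sqrt(2)*sin(c + pi/4) + 2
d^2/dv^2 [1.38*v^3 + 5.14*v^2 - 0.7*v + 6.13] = 8.28*v + 10.28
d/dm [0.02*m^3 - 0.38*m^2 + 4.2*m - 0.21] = 0.06*m^2 - 0.76*m + 4.2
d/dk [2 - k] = -1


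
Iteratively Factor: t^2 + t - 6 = (t + 3)*(t - 2)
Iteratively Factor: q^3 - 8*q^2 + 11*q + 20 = (q - 4)*(q^2 - 4*q - 5) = (q - 4)*(q + 1)*(q - 5)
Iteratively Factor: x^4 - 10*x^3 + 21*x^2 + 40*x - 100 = (x - 5)*(x^3 - 5*x^2 - 4*x + 20) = (x - 5)*(x - 2)*(x^2 - 3*x - 10) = (x - 5)^2*(x - 2)*(x + 2)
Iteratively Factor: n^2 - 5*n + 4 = (n - 4)*(n - 1)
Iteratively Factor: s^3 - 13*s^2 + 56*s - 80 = (s - 4)*(s^2 - 9*s + 20) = (s - 4)^2*(s - 5)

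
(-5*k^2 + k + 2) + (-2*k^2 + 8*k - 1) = -7*k^2 + 9*k + 1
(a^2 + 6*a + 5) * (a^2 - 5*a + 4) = a^4 + a^3 - 21*a^2 - a + 20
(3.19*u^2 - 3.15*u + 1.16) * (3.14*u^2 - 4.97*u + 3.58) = 10.0166*u^4 - 25.7453*u^3 + 30.7181*u^2 - 17.0422*u + 4.1528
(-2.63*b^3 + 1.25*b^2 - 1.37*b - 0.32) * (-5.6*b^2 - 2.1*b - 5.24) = 14.728*b^5 - 1.477*b^4 + 18.8282*b^3 - 1.881*b^2 + 7.8508*b + 1.6768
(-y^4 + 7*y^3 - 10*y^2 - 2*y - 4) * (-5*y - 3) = 5*y^5 - 32*y^4 + 29*y^3 + 40*y^2 + 26*y + 12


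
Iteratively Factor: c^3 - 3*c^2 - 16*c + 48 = (c + 4)*(c^2 - 7*c + 12) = (c - 3)*(c + 4)*(c - 4)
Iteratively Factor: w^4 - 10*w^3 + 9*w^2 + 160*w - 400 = (w - 4)*(w^3 - 6*w^2 - 15*w + 100) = (w - 4)*(w + 4)*(w^2 - 10*w + 25) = (w - 5)*(w - 4)*(w + 4)*(w - 5)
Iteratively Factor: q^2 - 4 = (q - 2)*(q + 2)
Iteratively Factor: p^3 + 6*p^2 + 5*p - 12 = (p - 1)*(p^2 + 7*p + 12) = (p - 1)*(p + 4)*(p + 3)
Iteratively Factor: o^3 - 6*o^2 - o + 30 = (o - 3)*(o^2 - 3*o - 10) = (o - 5)*(o - 3)*(o + 2)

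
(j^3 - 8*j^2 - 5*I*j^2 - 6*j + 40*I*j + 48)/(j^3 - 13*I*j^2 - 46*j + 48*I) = (j - 8)/(j - 8*I)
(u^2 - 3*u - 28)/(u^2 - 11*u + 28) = (u + 4)/(u - 4)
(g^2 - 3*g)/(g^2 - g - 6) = g/(g + 2)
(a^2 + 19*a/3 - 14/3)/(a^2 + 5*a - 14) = (a - 2/3)/(a - 2)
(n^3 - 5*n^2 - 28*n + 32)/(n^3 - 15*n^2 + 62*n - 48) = (n + 4)/(n - 6)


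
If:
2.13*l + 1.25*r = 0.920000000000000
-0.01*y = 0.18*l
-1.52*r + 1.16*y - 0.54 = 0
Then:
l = -0.09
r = 0.89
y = 1.63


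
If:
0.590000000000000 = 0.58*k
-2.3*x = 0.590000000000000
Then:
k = 1.02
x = -0.26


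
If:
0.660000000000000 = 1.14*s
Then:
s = 0.58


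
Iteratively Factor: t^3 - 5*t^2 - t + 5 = (t - 5)*(t^2 - 1) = (t - 5)*(t + 1)*(t - 1)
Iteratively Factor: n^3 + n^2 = (n)*(n^2 + n) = n^2*(n + 1)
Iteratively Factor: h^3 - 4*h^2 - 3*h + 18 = (h + 2)*(h^2 - 6*h + 9) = (h - 3)*(h + 2)*(h - 3)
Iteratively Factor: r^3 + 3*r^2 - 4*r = (r)*(r^2 + 3*r - 4) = r*(r + 4)*(r - 1)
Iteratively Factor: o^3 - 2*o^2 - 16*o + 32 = (o + 4)*(o^2 - 6*o + 8) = (o - 4)*(o + 4)*(o - 2)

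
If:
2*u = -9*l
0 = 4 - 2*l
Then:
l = 2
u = -9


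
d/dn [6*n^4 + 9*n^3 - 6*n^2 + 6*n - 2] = 24*n^3 + 27*n^2 - 12*n + 6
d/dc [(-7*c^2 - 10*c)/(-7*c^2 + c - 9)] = (-77*c^2 + 126*c + 90)/(49*c^4 - 14*c^3 + 127*c^2 - 18*c + 81)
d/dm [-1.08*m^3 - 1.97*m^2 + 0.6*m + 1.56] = -3.24*m^2 - 3.94*m + 0.6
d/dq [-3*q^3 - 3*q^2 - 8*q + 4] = -9*q^2 - 6*q - 8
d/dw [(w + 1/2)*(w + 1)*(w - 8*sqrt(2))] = 3*w^2 - 16*sqrt(2)*w + 3*w - 12*sqrt(2) + 1/2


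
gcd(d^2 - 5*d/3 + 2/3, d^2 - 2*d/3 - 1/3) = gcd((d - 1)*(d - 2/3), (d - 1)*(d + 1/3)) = d - 1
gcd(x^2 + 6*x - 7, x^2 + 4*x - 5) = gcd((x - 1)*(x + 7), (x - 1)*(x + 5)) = x - 1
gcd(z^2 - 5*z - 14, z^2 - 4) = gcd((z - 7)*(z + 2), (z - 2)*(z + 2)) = z + 2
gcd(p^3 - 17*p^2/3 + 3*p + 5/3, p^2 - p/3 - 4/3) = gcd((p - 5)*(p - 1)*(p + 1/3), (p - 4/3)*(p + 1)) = 1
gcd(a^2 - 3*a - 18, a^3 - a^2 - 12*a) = a + 3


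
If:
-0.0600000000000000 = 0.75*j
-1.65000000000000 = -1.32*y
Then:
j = -0.08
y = 1.25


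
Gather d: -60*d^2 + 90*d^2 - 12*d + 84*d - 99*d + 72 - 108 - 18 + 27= 30*d^2 - 27*d - 27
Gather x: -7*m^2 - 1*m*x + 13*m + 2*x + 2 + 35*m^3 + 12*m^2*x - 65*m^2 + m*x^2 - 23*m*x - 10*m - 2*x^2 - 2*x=35*m^3 - 72*m^2 + 3*m + x^2*(m - 2) + x*(12*m^2 - 24*m) + 2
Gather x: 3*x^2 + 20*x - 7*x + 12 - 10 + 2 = 3*x^2 + 13*x + 4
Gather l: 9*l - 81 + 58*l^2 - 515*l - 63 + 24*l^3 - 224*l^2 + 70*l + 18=24*l^3 - 166*l^2 - 436*l - 126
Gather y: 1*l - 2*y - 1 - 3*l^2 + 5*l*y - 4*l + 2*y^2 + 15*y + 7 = -3*l^2 - 3*l + 2*y^2 + y*(5*l + 13) + 6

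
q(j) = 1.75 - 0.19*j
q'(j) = -0.190000000000000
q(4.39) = 0.92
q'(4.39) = -0.19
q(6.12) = 0.59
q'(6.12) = -0.19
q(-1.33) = 2.00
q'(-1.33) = -0.19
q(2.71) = 1.24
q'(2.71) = -0.19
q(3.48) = 1.09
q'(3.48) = -0.19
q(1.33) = 1.50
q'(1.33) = -0.19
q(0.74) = 1.61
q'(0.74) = -0.19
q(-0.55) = 1.85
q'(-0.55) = -0.19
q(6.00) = 0.61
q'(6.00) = -0.19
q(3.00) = 1.18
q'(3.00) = -0.19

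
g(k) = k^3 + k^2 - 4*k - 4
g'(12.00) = 452.00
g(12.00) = 1820.00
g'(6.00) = 116.00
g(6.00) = 224.00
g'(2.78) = 24.75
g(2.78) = 14.09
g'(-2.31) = 7.39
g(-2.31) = -1.75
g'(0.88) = 0.08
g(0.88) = -6.06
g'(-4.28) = 42.40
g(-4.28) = -46.96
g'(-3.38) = 23.51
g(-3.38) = -17.67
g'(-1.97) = 3.70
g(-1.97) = 0.12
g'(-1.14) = -2.38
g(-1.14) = 0.38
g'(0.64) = -1.49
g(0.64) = -5.89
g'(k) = 3*k^2 + 2*k - 4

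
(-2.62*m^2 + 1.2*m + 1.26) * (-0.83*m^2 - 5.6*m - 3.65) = 2.1746*m^4 + 13.676*m^3 + 1.7972*m^2 - 11.436*m - 4.599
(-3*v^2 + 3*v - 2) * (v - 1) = -3*v^3 + 6*v^2 - 5*v + 2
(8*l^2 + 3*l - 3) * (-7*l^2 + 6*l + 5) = -56*l^4 + 27*l^3 + 79*l^2 - 3*l - 15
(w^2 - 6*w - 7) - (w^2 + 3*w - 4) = -9*w - 3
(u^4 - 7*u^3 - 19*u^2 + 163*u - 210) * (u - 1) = u^5 - 8*u^4 - 12*u^3 + 182*u^2 - 373*u + 210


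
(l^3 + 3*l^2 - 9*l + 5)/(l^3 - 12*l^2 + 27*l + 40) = (l^3 + 3*l^2 - 9*l + 5)/(l^3 - 12*l^2 + 27*l + 40)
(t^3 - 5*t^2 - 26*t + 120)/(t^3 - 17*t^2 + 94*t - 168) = (t + 5)/(t - 7)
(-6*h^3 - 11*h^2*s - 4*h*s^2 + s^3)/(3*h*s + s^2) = (-6*h^3 - 11*h^2*s - 4*h*s^2 + s^3)/(s*(3*h + s))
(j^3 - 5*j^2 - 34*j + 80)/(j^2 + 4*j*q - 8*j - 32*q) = (j^2 + 3*j - 10)/(j + 4*q)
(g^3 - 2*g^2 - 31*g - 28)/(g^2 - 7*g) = g + 5 + 4/g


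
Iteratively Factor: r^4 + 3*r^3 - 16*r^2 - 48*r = (r + 4)*(r^3 - r^2 - 12*r) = (r + 3)*(r + 4)*(r^2 - 4*r) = (r - 4)*(r + 3)*(r + 4)*(r)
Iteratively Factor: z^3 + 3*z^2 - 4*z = (z)*(z^2 + 3*z - 4) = z*(z - 1)*(z + 4)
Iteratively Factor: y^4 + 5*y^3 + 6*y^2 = (y)*(y^3 + 5*y^2 + 6*y) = y*(y + 2)*(y^2 + 3*y) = y^2*(y + 2)*(y + 3)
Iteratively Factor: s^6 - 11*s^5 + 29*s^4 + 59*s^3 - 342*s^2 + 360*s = (s - 4)*(s^5 - 7*s^4 + s^3 + 63*s^2 - 90*s) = (s - 4)*(s - 2)*(s^4 - 5*s^3 - 9*s^2 + 45*s) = (s - 5)*(s - 4)*(s - 2)*(s^3 - 9*s) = (s - 5)*(s - 4)*(s - 2)*(s + 3)*(s^2 - 3*s) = s*(s - 5)*(s - 4)*(s - 2)*(s + 3)*(s - 3)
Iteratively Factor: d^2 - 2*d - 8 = (d - 4)*(d + 2)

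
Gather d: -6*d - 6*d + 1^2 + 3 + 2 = 6 - 12*d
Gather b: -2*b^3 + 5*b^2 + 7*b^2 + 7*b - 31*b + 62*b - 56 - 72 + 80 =-2*b^3 + 12*b^2 + 38*b - 48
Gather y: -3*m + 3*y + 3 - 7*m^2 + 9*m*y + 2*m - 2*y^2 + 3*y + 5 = -7*m^2 - m - 2*y^2 + y*(9*m + 6) + 8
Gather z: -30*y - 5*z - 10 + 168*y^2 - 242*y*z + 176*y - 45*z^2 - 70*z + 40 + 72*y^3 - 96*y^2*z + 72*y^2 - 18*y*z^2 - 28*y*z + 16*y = 72*y^3 + 240*y^2 + 162*y + z^2*(-18*y - 45) + z*(-96*y^2 - 270*y - 75) + 30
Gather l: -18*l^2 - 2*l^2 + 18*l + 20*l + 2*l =-20*l^2 + 40*l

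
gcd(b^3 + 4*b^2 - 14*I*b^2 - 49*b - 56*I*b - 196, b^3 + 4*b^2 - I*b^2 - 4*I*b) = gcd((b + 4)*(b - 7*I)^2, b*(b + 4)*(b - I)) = b + 4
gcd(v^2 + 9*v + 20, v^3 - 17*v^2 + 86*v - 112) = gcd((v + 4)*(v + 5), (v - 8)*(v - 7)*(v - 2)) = 1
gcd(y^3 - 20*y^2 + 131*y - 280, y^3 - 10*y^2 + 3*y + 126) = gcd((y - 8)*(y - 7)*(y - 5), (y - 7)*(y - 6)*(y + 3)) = y - 7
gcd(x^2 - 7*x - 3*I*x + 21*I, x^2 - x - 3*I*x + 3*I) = x - 3*I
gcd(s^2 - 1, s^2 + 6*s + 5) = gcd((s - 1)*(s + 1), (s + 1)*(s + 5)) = s + 1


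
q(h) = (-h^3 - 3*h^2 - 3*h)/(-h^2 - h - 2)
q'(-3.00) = 0.80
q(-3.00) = -1.12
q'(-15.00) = 1.00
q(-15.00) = -12.95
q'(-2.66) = 0.70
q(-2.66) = -0.87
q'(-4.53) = 0.96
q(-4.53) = -2.50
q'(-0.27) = 0.97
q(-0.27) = -0.34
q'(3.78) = 1.12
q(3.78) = 5.39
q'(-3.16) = 0.83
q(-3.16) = -1.26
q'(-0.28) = 0.95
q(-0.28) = -0.35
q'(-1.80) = 0.23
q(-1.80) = -0.44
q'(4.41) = 1.08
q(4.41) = 6.08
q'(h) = (2*h + 1)*(-h^3 - 3*h^2 - 3*h)/(-h^2 - h - 2)^2 + (-3*h^2 - 6*h - 3)/(-h^2 - h - 2) = (h^4 + 2*h^3 + 6*h^2 + 12*h + 6)/(h^4 + 2*h^3 + 5*h^2 + 4*h + 4)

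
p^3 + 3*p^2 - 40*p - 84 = (p - 6)*(p + 2)*(p + 7)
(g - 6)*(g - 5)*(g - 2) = g^3 - 13*g^2 + 52*g - 60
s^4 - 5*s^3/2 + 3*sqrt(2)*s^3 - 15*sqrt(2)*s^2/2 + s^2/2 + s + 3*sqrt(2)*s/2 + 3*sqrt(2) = (s - 2)*(s - 1)*(s + 1/2)*(s + 3*sqrt(2))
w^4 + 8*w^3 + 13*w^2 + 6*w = w*(w + 1)^2*(w + 6)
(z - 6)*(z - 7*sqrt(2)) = z^2 - 7*sqrt(2)*z - 6*z + 42*sqrt(2)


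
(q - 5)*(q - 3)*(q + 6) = q^3 - 2*q^2 - 33*q + 90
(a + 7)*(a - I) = a^2 + 7*a - I*a - 7*I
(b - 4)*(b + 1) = b^2 - 3*b - 4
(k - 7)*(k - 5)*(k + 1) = k^3 - 11*k^2 + 23*k + 35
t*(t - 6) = t^2 - 6*t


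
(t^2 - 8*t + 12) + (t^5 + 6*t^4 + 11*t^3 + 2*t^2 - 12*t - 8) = t^5 + 6*t^4 + 11*t^3 + 3*t^2 - 20*t + 4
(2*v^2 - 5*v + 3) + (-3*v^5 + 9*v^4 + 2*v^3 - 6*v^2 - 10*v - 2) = -3*v^5 + 9*v^4 + 2*v^3 - 4*v^2 - 15*v + 1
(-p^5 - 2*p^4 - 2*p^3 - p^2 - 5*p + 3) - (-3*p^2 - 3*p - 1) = -p^5 - 2*p^4 - 2*p^3 + 2*p^2 - 2*p + 4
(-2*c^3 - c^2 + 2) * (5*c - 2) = -10*c^4 - c^3 + 2*c^2 + 10*c - 4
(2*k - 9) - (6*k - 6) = -4*k - 3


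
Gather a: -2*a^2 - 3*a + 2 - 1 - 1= -2*a^2 - 3*a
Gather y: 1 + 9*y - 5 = 9*y - 4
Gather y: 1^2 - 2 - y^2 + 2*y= -y^2 + 2*y - 1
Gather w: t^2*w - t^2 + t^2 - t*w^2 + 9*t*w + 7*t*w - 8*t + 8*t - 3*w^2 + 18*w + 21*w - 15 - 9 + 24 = w^2*(-t - 3) + w*(t^2 + 16*t + 39)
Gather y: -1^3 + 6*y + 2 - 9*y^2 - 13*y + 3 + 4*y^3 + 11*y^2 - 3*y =4*y^3 + 2*y^2 - 10*y + 4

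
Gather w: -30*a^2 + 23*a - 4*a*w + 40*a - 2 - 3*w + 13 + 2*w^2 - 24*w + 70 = -30*a^2 + 63*a + 2*w^2 + w*(-4*a - 27) + 81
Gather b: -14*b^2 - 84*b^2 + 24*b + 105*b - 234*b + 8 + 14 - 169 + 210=-98*b^2 - 105*b + 63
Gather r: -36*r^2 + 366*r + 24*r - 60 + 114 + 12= -36*r^2 + 390*r + 66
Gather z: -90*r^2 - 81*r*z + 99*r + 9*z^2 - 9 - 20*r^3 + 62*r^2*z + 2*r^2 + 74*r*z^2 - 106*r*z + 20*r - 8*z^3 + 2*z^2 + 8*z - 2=-20*r^3 - 88*r^2 + 119*r - 8*z^3 + z^2*(74*r + 11) + z*(62*r^2 - 187*r + 8) - 11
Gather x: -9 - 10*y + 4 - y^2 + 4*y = -y^2 - 6*y - 5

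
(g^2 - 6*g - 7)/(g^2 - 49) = (g + 1)/(g + 7)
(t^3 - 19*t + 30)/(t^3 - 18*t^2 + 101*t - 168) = (t^2 + 3*t - 10)/(t^2 - 15*t + 56)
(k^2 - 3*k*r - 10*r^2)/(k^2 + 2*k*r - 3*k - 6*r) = (k - 5*r)/(k - 3)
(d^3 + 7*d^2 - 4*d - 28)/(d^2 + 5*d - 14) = d + 2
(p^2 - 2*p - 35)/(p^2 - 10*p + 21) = (p + 5)/(p - 3)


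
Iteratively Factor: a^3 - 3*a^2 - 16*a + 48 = (a - 3)*(a^2 - 16) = (a - 3)*(a + 4)*(a - 4)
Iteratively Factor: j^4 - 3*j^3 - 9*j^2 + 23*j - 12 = (j - 4)*(j^3 + j^2 - 5*j + 3) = (j - 4)*(j - 1)*(j^2 + 2*j - 3) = (j - 4)*(j - 1)^2*(j + 3)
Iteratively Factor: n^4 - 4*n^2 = (n)*(n^3 - 4*n) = n^2*(n^2 - 4) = n^2*(n + 2)*(n - 2)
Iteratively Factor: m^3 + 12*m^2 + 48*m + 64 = (m + 4)*(m^2 + 8*m + 16) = (m + 4)^2*(m + 4)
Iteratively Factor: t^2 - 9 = (t + 3)*(t - 3)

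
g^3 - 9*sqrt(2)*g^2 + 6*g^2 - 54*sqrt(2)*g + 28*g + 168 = (g + 6)*(g - 7*sqrt(2))*(g - 2*sqrt(2))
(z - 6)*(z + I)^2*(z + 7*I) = z^4 - 6*z^3 + 9*I*z^3 - 15*z^2 - 54*I*z^2 + 90*z - 7*I*z + 42*I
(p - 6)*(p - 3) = p^2 - 9*p + 18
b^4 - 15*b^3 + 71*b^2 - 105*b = b*(b - 7)*(b - 5)*(b - 3)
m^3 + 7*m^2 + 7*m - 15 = (m - 1)*(m + 3)*(m + 5)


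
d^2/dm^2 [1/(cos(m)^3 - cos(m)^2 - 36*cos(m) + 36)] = ((-141*cos(m) - 8*cos(2*m) + 9*cos(3*m))*(cos(m)^3 - cos(m)^2 - 36*cos(m) + 36)/4 + 2*(-3*cos(m)^2 + 2*cos(m) + 36)^2*sin(m)^2)/(cos(m)^3 - cos(m)^2 - 36*cos(m) + 36)^3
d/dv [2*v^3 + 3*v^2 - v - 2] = 6*v^2 + 6*v - 1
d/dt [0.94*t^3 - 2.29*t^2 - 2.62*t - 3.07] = 2.82*t^2 - 4.58*t - 2.62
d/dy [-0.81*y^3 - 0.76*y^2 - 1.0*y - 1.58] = -2.43*y^2 - 1.52*y - 1.0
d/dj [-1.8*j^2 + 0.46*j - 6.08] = 0.46 - 3.6*j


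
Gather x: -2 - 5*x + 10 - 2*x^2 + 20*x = -2*x^2 + 15*x + 8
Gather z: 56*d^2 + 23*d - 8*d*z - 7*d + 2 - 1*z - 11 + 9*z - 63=56*d^2 + 16*d + z*(8 - 8*d) - 72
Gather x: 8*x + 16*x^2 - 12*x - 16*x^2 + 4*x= 0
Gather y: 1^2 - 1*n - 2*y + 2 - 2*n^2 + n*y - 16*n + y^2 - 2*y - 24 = -2*n^2 - 17*n + y^2 + y*(n - 4) - 21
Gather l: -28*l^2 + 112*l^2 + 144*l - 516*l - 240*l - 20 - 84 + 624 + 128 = 84*l^2 - 612*l + 648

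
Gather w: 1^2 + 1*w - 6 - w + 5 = 0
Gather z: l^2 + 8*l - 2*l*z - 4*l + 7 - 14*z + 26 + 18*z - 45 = l^2 + 4*l + z*(4 - 2*l) - 12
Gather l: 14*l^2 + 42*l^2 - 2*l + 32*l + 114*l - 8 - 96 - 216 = 56*l^2 + 144*l - 320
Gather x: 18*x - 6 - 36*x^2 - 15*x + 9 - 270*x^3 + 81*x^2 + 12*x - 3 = -270*x^3 + 45*x^2 + 15*x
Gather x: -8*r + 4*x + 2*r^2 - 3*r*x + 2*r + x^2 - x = 2*r^2 - 6*r + x^2 + x*(3 - 3*r)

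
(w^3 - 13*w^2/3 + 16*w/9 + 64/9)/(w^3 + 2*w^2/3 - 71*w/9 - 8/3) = (3*w^2 - 5*w - 8)/(3*w^2 + 10*w + 3)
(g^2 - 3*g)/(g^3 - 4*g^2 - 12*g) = (3 - g)/(-g^2 + 4*g + 12)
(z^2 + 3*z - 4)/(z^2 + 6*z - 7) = (z + 4)/(z + 7)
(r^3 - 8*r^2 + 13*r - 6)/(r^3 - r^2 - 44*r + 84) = (r^2 - 2*r + 1)/(r^2 + 5*r - 14)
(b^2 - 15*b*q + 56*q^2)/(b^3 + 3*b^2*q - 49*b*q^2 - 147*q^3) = (b - 8*q)/(b^2 + 10*b*q + 21*q^2)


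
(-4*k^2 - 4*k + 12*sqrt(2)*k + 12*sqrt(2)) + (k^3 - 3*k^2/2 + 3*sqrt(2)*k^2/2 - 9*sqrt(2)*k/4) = k^3 - 11*k^2/2 + 3*sqrt(2)*k^2/2 - 4*k + 39*sqrt(2)*k/4 + 12*sqrt(2)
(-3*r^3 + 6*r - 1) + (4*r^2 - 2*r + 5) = -3*r^3 + 4*r^2 + 4*r + 4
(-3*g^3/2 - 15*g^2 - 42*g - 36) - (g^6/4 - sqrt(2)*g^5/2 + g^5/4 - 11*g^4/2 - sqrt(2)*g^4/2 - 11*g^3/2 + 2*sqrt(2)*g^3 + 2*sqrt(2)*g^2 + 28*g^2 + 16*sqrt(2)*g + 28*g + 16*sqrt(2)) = -g^6/4 - g^5/4 + sqrt(2)*g^5/2 + sqrt(2)*g^4/2 + 11*g^4/2 - 2*sqrt(2)*g^3 + 4*g^3 - 43*g^2 - 2*sqrt(2)*g^2 - 70*g - 16*sqrt(2)*g - 36 - 16*sqrt(2)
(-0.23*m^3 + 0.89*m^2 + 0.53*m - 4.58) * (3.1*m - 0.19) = -0.713*m^4 + 2.8027*m^3 + 1.4739*m^2 - 14.2987*m + 0.8702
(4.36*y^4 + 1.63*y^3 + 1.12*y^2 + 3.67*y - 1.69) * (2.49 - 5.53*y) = -24.1108*y^5 + 1.8425*y^4 - 2.1349*y^3 - 17.5063*y^2 + 18.484*y - 4.2081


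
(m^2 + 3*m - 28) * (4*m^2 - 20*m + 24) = 4*m^4 - 8*m^3 - 148*m^2 + 632*m - 672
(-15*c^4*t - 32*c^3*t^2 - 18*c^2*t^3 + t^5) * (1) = -15*c^4*t - 32*c^3*t^2 - 18*c^2*t^3 + t^5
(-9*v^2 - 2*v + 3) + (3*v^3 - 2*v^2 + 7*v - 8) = 3*v^3 - 11*v^2 + 5*v - 5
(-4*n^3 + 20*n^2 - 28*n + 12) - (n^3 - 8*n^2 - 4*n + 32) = -5*n^3 + 28*n^2 - 24*n - 20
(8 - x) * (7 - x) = x^2 - 15*x + 56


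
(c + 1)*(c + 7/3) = c^2 + 10*c/3 + 7/3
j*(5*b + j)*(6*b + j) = 30*b^2*j + 11*b*j^2 + j^3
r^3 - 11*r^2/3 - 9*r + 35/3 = (r - 5)*(r - 1)*(r + 7/3)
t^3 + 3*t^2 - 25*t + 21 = (t - 3)*(t - 1)*(t + 7)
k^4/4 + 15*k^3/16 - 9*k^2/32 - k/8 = k*(k/4 + 1)*(k - 1/2)*(k + 1/4)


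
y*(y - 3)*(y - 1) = y^3 - 4*y^2 + 3*y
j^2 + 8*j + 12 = (j + 2)*(j + 6)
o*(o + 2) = o^2 + 2*o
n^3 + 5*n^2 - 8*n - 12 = (n - 2)*(n + 1)*(n + 6)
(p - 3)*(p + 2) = p^2 - p - 6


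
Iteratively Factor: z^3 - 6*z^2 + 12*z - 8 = (z - 2)*(z^2 - 4*z + 4) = (z - 2)^2*(z - 2)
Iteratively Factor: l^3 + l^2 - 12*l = (l)*(l^2 + l - 12) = l*(l - 3)*(l + 4)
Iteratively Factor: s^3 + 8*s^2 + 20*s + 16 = (s + 4)*(s^2 + 4*s + 4) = (s + 2)*(s + 4)*(s + 2)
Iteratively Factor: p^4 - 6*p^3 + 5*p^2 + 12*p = (p)*(p^3 - 6*p^2 + 5*p + 12) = p*(p - 4)*(p^2 - 2*p - 3) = p*(p - 4)*(p + 1)*(p - 3)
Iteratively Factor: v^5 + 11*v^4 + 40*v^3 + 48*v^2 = (v)*(v^4 + 11*v^3 + 40*v^2 + 48*v) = v*(v + 3)*(v^3 + 8*v^2 + 16*v) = v*(v + 3)*(v + 4)*(v^2 + 4*v) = v^2*(v + 3)*(v + 4)*(v + 4)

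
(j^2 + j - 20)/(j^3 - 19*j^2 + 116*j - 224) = (j + 5)/(j^2 - 15*j + 56)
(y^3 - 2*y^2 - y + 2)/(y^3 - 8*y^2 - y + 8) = (y - 2)/(y - 8)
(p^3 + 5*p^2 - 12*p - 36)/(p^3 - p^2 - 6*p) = (p + 6)/p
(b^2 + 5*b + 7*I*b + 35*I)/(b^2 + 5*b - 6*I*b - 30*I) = (b + 7*I)/(b - 6*I)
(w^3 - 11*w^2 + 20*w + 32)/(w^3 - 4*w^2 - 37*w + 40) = (w^2 - 3*w - 4)/(w^2 + 4*w - 5)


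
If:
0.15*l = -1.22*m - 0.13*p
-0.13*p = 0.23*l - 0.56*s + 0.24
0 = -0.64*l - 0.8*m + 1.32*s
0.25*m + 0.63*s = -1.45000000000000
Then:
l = -6.79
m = 0.99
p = -1.44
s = -2.69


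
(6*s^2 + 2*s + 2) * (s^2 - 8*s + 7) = 6*s^4 - 46*s^3 + 28*s^2 - 2*s + 14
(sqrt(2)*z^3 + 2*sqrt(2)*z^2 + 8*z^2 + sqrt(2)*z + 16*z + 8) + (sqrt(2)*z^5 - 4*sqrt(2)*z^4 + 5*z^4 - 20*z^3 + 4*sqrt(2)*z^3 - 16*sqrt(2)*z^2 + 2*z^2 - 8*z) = sqrt(2)*z^5 - 4*sqrt(2)*z^4 + 5*z^4 - 20*z^3 + 5*sqrt(2)*z^3 - 14*sqrt(2)*z^2 + 10*z^2 + sqrt(2)*z + 8*z + 8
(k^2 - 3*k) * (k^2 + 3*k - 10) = k^4 - 19*k^2 + 30*k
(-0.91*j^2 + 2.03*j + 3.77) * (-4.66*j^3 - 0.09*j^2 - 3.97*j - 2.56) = 4.2406*j^5 - 9.3779*j^4 - 14.1382*j^3 - 6.0688*j^2 - 20.1637*j - 9.6512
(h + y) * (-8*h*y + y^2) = -8*h^2*y - 7*h*y^2 + y^3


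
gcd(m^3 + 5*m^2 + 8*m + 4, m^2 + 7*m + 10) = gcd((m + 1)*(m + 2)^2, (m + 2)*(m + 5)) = m + 2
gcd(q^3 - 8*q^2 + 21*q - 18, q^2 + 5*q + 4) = 1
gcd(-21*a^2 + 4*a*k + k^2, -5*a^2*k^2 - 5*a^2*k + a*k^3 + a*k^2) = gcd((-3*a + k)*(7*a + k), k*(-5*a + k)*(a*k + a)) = 1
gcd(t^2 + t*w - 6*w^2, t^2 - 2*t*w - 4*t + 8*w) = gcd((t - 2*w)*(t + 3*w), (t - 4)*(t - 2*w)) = t - 2*w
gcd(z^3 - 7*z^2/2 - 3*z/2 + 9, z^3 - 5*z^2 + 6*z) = z^2 - 5*z + 6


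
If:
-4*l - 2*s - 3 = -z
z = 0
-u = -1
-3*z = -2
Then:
No Solution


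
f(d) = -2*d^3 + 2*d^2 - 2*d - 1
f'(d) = -6*d^2 + 4*d - 2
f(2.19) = -16.79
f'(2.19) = -22.02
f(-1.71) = 18.27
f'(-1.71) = -26.38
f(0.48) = -1.72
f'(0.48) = -1.46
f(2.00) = -13.00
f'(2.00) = -18.00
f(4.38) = -139.45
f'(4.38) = -99.59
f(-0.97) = 4.65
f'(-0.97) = -11.53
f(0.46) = -1.69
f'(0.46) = -1.43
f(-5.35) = 373.21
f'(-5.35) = -195.14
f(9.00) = -1315.00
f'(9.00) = -452.00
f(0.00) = -1.00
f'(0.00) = -2.00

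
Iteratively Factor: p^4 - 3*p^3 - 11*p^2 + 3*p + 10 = (p + 2)*(p^3 - 5*p^2 - p + 5) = (p - 1)*(p + 2)*(p^2 - 4*p - 5) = (p - 5)*(p - 1)*(p + 2)*(p + 1)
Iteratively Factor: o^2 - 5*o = (o)*(o - 5)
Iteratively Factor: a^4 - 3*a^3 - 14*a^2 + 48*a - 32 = (a - 1)*(a^3 - 2*a^2 - 16*a + 32) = (a - 1)*(a + 4)*(a^2 - 6*a + 8) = (a - 4)*(a - 1)*(a + 4)*(a - 2)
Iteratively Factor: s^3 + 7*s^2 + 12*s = (s)*(s^2 + 7*s + 12) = s*(s + 4)*(s + 3)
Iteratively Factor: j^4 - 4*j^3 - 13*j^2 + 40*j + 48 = (j - 4)*(j^3 - 13*j - 12) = (j - 4)*(j + 3)*(j^2 - 3*j - 4) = (j - 4)^2*(j + 3)*(j + 1)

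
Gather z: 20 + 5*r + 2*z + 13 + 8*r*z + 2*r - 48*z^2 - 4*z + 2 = 7*r - 48*z^2 + z*(8*r - 2) + 35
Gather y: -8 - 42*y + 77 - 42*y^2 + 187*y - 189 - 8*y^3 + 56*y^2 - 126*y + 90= -8*y^3 + 14*y^2 + 19*y - 30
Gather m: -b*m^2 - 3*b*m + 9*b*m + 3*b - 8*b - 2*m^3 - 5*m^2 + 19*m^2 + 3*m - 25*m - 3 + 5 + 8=-5*b - 2*m^3 + m^2*(14 - b) + m*(6*b - 22) + 10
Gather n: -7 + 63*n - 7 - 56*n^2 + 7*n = -56*n^2 + 70*n - 14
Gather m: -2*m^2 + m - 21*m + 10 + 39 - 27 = -2*m^2 - 20*m + 22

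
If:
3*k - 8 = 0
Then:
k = 8/3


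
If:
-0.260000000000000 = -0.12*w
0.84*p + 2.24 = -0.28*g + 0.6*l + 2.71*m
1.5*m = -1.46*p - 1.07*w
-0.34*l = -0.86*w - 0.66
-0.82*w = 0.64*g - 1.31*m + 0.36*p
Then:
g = -5.65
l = 7.42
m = -1.44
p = -0.11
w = 2.17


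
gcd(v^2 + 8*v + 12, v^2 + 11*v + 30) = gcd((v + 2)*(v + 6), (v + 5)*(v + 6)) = v + 6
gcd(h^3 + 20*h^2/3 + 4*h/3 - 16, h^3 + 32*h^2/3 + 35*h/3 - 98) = h + 6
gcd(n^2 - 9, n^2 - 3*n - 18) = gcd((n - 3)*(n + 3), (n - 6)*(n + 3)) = n + 3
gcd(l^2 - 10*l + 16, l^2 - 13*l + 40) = l - 8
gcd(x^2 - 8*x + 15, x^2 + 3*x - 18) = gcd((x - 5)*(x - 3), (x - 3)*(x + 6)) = x - 3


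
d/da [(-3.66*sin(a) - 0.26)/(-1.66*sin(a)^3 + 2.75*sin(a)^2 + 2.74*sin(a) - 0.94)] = (-12.1512*sin(a)^3 + 8.7702*sin(a)^2 + 1.43*sin(a) + 4.1528)*cos(a)/(2.7556*sin(a)^6 - 9.13*sin(a)^5 - 1.5343*sin(a)^4 + 18.1908*sin(a)^3 + 2.3376*sin(a)^2 - 5.1512*sin(a) + 0.8836)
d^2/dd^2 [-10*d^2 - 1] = -20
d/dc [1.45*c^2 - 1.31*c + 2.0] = 2.9*c - 1.31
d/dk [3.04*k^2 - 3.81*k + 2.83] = 6.08*k - 3.81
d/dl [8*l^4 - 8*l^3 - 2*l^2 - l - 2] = 32*l^3 - 24*l^2 - 4*l - 1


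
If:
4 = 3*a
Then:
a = 4/3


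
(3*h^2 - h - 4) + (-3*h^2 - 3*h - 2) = -4*h - 6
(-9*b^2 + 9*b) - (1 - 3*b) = -9*b^2 + 12*b - 1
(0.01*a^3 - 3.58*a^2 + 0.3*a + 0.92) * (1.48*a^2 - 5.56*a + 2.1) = 0.0148*a^5 - 5.354*a^4 + 20.3698*a^3 - 7.8244*a^2 - 4.4852*a + 1.932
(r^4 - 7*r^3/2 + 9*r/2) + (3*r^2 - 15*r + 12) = r^4 - 7*r^3/2 + 3*r^2 - 21*r/2 + 12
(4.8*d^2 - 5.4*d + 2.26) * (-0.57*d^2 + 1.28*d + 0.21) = -2.736*d^4 + 9.222*d^3 - 7.1922*d^2 + 1.7588*d + 0.4746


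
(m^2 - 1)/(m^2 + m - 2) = (m + 1)/(m + 2)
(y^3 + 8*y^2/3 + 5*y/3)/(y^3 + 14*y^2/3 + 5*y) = (y + 1)/(y + 3)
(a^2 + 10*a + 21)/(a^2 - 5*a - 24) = (a + 7)/(a - 8)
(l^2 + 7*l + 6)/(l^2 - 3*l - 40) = (l^2 + 7*l + 6)/(l^2 - 3*l - 40)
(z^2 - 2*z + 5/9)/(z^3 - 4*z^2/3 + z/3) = (z - 5/3)/(z*(z - 1))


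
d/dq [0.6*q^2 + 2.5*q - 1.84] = 1.2*q + 2.5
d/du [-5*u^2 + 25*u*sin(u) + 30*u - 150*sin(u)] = 25*u*cos(u) - 10*u + 25*sin(u) - 150*cos(u) + 30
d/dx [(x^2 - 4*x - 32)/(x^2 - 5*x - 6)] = (-x^2 + 52*x - 136)/(x^4 - 10*x^3 + 13*x^2 + 60*x + 36)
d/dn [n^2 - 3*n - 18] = 2*n - 3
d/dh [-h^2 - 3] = -2*h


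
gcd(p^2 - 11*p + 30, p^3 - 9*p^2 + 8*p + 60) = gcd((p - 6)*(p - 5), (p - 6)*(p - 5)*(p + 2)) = p^2 - 11*p + 30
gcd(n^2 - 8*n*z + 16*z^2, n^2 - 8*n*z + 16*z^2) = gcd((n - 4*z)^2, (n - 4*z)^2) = n^2 - 8*n*z + 16*z^2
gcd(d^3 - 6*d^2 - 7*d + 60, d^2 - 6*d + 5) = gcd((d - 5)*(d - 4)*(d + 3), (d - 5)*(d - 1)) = d - 5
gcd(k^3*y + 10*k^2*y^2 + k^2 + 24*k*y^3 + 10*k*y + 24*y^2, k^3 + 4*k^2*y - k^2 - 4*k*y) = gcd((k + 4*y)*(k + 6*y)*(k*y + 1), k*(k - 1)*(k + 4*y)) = k + 4*y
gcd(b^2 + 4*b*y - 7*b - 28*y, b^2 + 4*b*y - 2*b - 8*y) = b + 4*y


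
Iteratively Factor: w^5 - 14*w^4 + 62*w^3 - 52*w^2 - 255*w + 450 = (w - 3)*(w^4 - 11*w^3 + 29*w^2 + 35*w - 150) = (w - 5)*(w - 3)*(w^3 - 6*w^2 - w + 30) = (w - 5)^2*(w - 3)*(w^2 - w - 6) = (w - 5)^2*(w - 3)*(w + 2)*(w - 3)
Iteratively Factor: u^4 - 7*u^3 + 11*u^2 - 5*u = (u - 1)*(u^3 - 6*u^2 + 5*u) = u*(u - 1)*(u^2 - 6*u + 5) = u*(u - 5)*(u - 1)*(u - 1)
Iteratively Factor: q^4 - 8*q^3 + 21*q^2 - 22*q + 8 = (q - 4)*(q^3 - 4*q^2 + 5*q - 2) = (q - 4)*(q - 1)*(q^2 - 3*q + 2) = (q - 4)*(q - 1)^2*(q - 2)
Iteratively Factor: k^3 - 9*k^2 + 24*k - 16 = (k - 1)*(k^2 - 8*k + 16) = (k - 4)*(k - 1)*(k - 4)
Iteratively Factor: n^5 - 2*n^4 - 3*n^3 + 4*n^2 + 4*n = (n + 1)*(n^4 - 3*n^3 + 4*n) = (n - 2)*(n + 1)*(n^3 - n^2 - 2*n) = (n - 2)^2*(n + 1)*(n^2 + n) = (n - 2)^2*(n + 1)^2*(n)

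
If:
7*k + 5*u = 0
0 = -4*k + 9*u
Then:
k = 0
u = 0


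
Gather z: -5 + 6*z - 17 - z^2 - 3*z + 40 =-z^2 + 3*z + 18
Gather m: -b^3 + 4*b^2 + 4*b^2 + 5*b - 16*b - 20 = -b^3 + 8*b^2 - 11*b - 20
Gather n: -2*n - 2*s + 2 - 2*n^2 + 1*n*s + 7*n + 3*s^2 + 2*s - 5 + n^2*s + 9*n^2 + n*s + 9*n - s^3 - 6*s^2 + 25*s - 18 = n^2*(s + 7) + n*(2*s + 14) - s^3 - 3*s^2 + 25*s - 21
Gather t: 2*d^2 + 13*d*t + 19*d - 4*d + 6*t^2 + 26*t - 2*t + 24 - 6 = 2*d^2 + 15*d + 6*t^2 + t*(13*d + 24) + 18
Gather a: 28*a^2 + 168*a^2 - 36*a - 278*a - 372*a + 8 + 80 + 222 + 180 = 196*a^2 - 686*a + 490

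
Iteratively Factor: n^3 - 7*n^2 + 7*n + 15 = (n - 5)*(n^2 - 2*n - 3) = (n - 5)*(n - 3)*(n + 1)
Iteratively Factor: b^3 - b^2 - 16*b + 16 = (b - 4)*(b^2 + 3*b - 4) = (b - 4)*(b + 4)*(b - 1)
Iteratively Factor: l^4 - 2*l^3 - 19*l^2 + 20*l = (l - 5)*(l^3 + 3*l^2 - 4*l) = l*(l - 5)*(l^2 + 3*l - 4) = l*(l - 5)*(l + 4)*(l - 1)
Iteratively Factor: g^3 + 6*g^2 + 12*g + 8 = (g + 2)*(g^2 + 4*g + 4) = (g + 2)^2*(g + 2)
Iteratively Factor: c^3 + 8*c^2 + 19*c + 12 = (c + 1)*(c^2 + 7*c + 12) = (c + 1)*(c + 3)*(c + 4)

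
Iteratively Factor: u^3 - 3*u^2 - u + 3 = (u + 1)*(u^2 - 4*u + 3) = (u - 1)*(u + 1)*(u - 3)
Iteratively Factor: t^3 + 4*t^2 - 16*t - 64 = (t + 4)*(t^2 - 16) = (t + 4)^2*(t - 4)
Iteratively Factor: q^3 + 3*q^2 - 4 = (q + 2)*(q^2 + q - 2) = (q + 2)^2*(q - 1)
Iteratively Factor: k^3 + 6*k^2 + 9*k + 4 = (k + 1)*(k^2 + 5*k + 4) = (k + 1)*(k + 4)*(k + 1)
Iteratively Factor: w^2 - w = (w - 1)*(w)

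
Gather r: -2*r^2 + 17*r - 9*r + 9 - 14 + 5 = -2*r^2 + 8*r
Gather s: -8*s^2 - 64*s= -8*s^2 - 64*s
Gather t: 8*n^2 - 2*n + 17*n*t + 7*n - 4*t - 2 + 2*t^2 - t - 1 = 8*n^2 + 5*n + 2*t^2 + t*(17*n - 5) - 3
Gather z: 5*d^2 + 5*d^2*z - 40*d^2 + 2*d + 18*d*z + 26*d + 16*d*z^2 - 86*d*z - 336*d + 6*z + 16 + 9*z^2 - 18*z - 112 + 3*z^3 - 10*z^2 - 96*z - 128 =-35*d^2 - 308*d + 3*z^3 + z^2*(16*d - 1) + z*(5*d^2 - 68*d - 108) - 224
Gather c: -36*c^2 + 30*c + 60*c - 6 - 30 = -36*c^2 + 90*c - 36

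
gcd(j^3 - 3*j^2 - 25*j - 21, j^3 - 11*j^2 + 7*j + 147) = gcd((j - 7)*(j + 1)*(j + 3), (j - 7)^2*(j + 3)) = j^2 - 4*j - 21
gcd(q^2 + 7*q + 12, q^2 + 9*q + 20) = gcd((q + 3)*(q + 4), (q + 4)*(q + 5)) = q + 4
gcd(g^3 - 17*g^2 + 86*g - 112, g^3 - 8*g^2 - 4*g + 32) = g^2 - 10*g + 16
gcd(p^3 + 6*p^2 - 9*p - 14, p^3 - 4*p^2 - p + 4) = p + 1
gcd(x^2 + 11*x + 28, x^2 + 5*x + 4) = x + 4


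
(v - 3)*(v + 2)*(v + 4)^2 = v^4 + 7*v^3 + 2*v^2 - 64*v - 96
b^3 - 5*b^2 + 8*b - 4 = (b - 2)^2*(b - 1)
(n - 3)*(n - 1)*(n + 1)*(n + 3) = n^4 - 10*n^2 + 9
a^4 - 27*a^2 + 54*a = a*(a - 3)^2*(a + 6)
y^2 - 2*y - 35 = (y - 7)*(y + 5)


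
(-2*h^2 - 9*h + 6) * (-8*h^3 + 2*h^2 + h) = 16*h^5 + 68*h^4 - 68*h^3 + 3*h^2 + 6*h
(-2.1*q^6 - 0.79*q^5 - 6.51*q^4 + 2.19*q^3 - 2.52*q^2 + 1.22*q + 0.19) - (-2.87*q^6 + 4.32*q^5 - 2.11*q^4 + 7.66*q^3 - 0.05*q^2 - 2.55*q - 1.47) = 0.77*q^6 - 5.11*q^5 - 4.4*q^4 - 5.47*q^3 - 2.47*q^2 + 3.77*q + 1.66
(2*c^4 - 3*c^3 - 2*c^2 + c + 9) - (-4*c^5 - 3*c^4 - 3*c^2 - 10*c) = 4*c^5 + 5*c^4 - 3*c^3 + c^2 + 11*c + 9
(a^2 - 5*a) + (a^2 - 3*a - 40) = 2*a^2 - 8*a - 40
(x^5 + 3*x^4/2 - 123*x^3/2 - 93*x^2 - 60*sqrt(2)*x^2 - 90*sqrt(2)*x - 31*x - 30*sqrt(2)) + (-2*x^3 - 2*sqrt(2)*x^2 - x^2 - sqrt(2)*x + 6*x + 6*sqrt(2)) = x^5 + 3*x^4/2 - 127*x^3/2 - 94*x^2 - 62*sqrt(2)*x^2 - 91*sqrt(2)*x - 25*x - 24*sqrt(2)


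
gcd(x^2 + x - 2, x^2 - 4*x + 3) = x - 1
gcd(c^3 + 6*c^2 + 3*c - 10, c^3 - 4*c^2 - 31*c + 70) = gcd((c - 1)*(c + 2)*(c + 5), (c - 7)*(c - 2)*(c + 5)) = c + 5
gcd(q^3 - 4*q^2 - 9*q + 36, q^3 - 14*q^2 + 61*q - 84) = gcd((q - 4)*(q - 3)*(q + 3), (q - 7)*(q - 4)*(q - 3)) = q^2 - 7*q + 12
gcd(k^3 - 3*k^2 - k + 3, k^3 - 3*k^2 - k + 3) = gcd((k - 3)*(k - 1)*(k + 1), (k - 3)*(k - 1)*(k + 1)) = k^3 - 3*k^2 - k + 3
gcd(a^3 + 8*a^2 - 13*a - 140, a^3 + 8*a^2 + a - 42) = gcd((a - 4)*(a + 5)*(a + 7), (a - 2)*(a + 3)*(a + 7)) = a + 7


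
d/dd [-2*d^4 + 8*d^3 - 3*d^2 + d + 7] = -8*d^3 + 24*d^2 - 6*d + 1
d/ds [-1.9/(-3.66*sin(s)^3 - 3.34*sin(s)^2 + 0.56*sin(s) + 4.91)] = (-20.862*sin(s)^2 - 12.692*sin(s) + 1.064)*cos(s)/(3.66*sin(s)^3 + 3.34*sin(s)^2 - 0.56*sin(s) - 4.91)^2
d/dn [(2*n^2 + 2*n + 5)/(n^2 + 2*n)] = 2*(n^2 - 5*n - 5)/(n^2*(n^2 + 4*n + 4))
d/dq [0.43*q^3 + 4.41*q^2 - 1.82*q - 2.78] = 1.29*q^2 + 8.82*q - 1.82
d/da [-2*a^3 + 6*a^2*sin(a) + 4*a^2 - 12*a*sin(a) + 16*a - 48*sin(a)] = 6*a^2*cos(a) - 6*a^2 - 12*sqrt(2)*a*cos(a + pi/4) + 8*a - 12*sin(a) - 48*cos(a) + 16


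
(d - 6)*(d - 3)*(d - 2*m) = d^3 - 2*d^2*m - 9*d^2 + 18*d*m + 18*d - 36*m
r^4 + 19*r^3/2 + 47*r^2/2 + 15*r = r*(r + 1)*(r + 5/2)*(r + 6)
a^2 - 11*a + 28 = (a - 7)*(a - 4)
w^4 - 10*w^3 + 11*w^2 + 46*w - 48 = (w - 8)*(w - 3)*(w - 1)*(w + 2)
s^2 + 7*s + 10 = (s + 2)*(s + 5)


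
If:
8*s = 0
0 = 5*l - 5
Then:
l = 1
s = 0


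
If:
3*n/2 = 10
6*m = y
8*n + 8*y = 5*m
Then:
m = -160/129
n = 20/3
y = -320/43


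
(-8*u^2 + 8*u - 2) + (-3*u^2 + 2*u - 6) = -11*u^2 + 10*u - 8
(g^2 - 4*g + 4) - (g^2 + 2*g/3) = 4 - 14*g/3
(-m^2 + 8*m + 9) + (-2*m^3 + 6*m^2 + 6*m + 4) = -2*m^3 + 5*m^2 + 14*m + 13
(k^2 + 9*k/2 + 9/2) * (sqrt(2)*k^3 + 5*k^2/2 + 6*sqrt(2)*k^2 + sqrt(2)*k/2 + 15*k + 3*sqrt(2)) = sqrt(2)*k^5 + 5*k^4/2 + 21*sqrt(2)*k^4/2 + 105*k^3/4 + 32*sqrt(2)*k^3 + 129*sqrt(2)*k^2/4 + 315*k^2/4 + 63*sqrt(2)*k/4 + 135*k/2 + 27*sqrt(2)/2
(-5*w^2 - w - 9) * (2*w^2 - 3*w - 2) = -10*w^4 + 13*w^3 - 5*w^2 + 29*w + 18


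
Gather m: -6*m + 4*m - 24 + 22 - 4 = -2*m - 6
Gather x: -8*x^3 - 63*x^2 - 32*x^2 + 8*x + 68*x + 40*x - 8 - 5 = -8*x^3 - 95*x^2 + 116*x - 13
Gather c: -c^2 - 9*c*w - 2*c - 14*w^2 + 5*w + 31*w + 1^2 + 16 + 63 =-c^2 + c*(-9*w - 2) - 14*w^2 + 36*w + 80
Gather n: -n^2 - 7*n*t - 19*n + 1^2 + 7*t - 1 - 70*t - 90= -n^2 + n*(-7*t - 19) - 63*t - 90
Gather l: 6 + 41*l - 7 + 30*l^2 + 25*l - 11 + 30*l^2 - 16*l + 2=60*l^2 + 50*l - 10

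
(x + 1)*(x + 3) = x^2 + 4*x + 3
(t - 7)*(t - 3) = t^2 - 10*t + 21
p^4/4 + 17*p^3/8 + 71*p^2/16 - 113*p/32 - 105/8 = (p/4 + 1)*(p - 3/2)*(p + 5/2)*(p + 7/2)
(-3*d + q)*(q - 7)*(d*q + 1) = -3*d^2*q^2 + 21*d^2*q + d*q^3 - 7*d*q^2 - 3*d*q + 21*d + q^2 - 7*q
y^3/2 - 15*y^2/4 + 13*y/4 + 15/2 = (y/2 + 1/2)*(y - 6)*(y - 5/2)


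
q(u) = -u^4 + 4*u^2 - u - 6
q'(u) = -4*u^3 + 8*u - 1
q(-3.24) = -70.97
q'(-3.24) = 109.13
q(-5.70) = -925.94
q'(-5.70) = 694.17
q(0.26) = -5.99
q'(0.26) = 1.01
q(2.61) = -27.77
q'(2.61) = -51.24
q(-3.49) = -102.14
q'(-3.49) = 141.11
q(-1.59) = -0.69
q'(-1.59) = 2.36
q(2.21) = -12.53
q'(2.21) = -26.50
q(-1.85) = -2.17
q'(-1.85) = 9.53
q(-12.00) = -20154.00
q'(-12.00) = 6815.00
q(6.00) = -1164.00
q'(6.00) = -817.00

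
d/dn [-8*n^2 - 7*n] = -16*n - 7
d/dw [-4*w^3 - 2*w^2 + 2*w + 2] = -12*w^2 - 4*w + 2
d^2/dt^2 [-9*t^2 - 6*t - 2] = -18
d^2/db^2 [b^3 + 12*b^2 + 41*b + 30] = 6*b + 24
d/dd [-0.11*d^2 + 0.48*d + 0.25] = 0.48 - 0.22*d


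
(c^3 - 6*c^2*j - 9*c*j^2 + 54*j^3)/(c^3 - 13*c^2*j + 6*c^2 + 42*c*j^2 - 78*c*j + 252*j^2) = (c^2 - 9*j^2)/(c^2 - 7*c*j + 6*c - 42*j)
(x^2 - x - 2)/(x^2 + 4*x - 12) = (x + 1)/(x + 6)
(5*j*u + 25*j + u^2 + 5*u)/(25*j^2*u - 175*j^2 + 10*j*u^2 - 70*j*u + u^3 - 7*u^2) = (u + 5)/(5*j*u - 35*j + u^2 - 7*u)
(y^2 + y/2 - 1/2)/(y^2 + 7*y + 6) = (y - 1/2)/(y + 6)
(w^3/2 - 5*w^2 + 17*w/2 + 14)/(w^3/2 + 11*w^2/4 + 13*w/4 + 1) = 2*(w^2 - 11*w + 28)/(2*w^2 + 9*w + 4)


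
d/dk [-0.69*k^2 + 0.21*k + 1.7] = 0.21 - 1.38*k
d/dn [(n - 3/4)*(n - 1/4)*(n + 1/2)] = 3*n^2 - n - 5/16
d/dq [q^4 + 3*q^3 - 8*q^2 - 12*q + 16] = 4*q^3 + 9*q^2 - 16*q - 12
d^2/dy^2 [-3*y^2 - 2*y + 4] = -6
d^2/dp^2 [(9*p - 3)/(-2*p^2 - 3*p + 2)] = 6*(-(3*p - 1)*(4*p + 3)^2 + (18*p + 7)*(2*p^2 + 3*p - 2))/(2*p^2 + 3*p - 2)^3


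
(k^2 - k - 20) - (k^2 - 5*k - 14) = 4*k - 6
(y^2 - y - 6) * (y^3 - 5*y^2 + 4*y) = y^5 - 6*y^4 + 3*y^3 + 26*y^2 - 24*y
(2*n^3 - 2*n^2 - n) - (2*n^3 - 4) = -2*n^2 - n + 4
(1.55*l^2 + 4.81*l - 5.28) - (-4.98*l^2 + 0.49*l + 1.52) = 6.53*l^2 + 4.32*l - 6.8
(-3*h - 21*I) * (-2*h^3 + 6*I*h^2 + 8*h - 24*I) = 6*h^4 + 24*I*h^3 + 102*h^2 - 96*I*h - 504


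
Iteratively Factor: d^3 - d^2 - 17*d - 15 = (d + 1)*(d^2 - 2*d - 15) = (d - 5)*(d + 1)*(d + 3)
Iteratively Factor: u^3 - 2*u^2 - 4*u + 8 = (u + 2)*(u^2 - 4*u + 4) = (u - 2)*(u + 2)*(u - 2)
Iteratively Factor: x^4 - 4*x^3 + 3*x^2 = (x - 3)*(x^3 - x^2) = x*(x - 3)*(x^2 - x) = x^2*(x - 3)*(x - 1)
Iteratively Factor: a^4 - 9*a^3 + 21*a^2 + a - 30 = (a - 5)*(a^3 - 4*a^2 + a + 6) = (a - 5)*(a + 1)*(a^2 - 5*a + 6) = (a - 5)*(a - 2)*(a + 1)*(a - 3)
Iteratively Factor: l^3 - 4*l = (l)*(l^2 - 4) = l*(l - 2)*(l + 2)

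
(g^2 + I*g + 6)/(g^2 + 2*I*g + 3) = (g - 2*I)/(g - I)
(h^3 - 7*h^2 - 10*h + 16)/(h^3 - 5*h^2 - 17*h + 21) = (h^2 - 6*h - 16)/(h^2 - 4*h - 21)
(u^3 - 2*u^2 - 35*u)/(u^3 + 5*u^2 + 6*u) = (u^2 - 2*u - 35)/(u^2 + 5*u + 6)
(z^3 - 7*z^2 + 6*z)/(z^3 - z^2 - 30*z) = (z - 1)/(z + 5)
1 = 1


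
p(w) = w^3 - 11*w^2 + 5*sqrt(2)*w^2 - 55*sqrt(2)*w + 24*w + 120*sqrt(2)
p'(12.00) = 283.92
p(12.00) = 686.56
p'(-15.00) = 739.09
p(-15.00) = -3282.58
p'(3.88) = -39.11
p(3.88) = -39.70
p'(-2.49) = -15.62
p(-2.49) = 263.82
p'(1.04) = -58.71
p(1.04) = 110.65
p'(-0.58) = -48.21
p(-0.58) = 199.38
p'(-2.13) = -23.43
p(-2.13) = 256.77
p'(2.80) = -52.26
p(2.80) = 10.27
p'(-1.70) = -31.75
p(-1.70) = 244.87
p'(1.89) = -57.92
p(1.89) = 60.77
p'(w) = 3*w^2 - 22*w + 10*sqrt(2)*w - 55*sqrt(2) + 24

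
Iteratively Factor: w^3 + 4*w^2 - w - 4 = (w + 1)*(w^2 + 3*w - 4) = (w + 1)*(w + 4)*(w - 1)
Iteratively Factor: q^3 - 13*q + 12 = (q + 4)*(q^2 - 4*q + 3) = (q - 1)*(q + 4)*(q - 3)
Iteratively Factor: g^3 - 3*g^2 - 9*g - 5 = (g + 1)*(g^2 - 4*g - 5) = (g - 5)*(g + 1)*(g + 1)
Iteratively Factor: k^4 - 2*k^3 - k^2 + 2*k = (k + 1)*(k^3 - 3*k^2 + 2*k) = k*(k + 1)*(k^2 - 3*k + 2) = k*(k - 1)*(k + 1)*(k - 2)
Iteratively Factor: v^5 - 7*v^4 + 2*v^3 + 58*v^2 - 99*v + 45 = (v - 1)*(v^4 - 6*v^3 - 4*v^2 + 54*v - 45) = (v - 1)^2*(v^3 - 5*v^2 - 9*v + 45) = (v - 3)*(v - 1)^2*(v^2 - 2*v - 15) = (v - 3)*(v - 1)^2*(v + 3)*(v - 5)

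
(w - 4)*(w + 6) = w^2 + 2*w - 24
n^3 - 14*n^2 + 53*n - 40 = (n - 8)*(n - 5)*(n - 1)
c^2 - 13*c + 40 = (c - 8)*(c - 5)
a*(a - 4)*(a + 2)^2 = a^4 - 12*a^2 - 16*a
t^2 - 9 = (t - 3)*(t + 3)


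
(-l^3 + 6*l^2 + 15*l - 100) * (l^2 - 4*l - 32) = -l^5 + 10*l^4 + 23*l^3 - 352*l^2 - 80*l + 3200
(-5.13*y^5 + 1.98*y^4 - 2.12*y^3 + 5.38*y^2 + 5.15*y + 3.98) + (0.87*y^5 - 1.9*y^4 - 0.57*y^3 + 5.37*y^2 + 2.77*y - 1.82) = -4.26*y^5 + 0.0800000000000001*y^4 - 2.69*y^3 + 10.75*y^2 + 7.92*y + 2.16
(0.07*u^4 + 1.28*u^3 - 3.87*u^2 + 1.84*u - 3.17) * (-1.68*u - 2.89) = -0.1176*u^5 - 2.3527*u^4 + 2.8024*u^3 + 8.0931*u^2 + 0.00799999999999912*u + 9.1613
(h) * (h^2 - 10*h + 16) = h^3 - 10*h^2 + 16*h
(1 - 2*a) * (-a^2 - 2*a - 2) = 2*a^3 + 3*a^2 + 2*a - 2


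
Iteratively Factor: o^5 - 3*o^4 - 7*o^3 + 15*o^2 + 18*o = (o + 1)*(o^4 - 4*o^3 - 3*o^2 + 18*o) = (o + 1)*(o + 2)*(o^3 - 6*o^2 + 9*o) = (o - 3)*(o + 1)*(o + 2)*(o^2 - 3*o) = (o - 3)^2*(o + 1)*(o + 2)*(o)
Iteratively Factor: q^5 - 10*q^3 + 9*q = (q + 3)*(q^4 - 3*q^3 - q^2 + 3*q) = (q + 1)*(q + 3)*(q^3 - 4*q^2 + 3*q) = q*(q + 1)*(q + 3)*(q^2 - 4*q + 3) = q*(q - 3)*(q + 1)*(q + 3)*(q - 1)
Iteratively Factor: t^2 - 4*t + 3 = (t - 3)*(t - 1)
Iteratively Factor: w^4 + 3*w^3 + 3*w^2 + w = (w + 1)*(w^3 + 2*w^2 + w) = (w + 1)^2*(w^2 + w) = (w + 1)^3*(w)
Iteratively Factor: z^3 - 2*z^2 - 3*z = (z + 1)*(z^2 - 3*z) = z*(z + 1)*(z - 3)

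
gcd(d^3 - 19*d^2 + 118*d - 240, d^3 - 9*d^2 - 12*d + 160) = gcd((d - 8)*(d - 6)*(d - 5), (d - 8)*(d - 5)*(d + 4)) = d^2 - 13*d + 40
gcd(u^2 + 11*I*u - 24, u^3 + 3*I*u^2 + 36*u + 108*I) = u + 3*I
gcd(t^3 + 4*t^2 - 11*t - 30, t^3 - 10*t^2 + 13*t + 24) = t - 3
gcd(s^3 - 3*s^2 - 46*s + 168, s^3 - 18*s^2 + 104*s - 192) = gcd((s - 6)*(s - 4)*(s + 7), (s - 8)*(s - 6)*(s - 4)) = s^2 - 10*s + 24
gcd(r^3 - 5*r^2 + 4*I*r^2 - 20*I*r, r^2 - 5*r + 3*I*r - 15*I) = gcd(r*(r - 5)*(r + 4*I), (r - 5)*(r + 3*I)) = r - 5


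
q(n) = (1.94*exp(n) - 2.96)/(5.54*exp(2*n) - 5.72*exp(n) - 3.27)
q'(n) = (1.94*exp(n) - 2.96)*(-11.08*exp(2*n) + 5.72*exp(n))/(5.54*exp(2*n) - 5.72*exp(n) - 3.27)^2 + 1.94*exp(n)/(5.54*exp(2*n) - 5.72*exp(n) - 3.27) = (-10.7476*exp(2*n) + 32.7968*exp(n) - 23.275)*exp(n)/(30.6916*exp(4*n) - 63.3776*exp(3*n) - 3.5132*exp(2*n) + 37.4088*exp(n) + 10.6929)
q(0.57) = 0.12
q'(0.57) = 0.13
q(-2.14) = 0.71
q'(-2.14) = -0.15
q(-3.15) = 0.82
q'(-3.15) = -0.08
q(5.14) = 0.00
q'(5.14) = -0.00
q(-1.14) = 0.52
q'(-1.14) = -0.22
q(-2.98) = 0.81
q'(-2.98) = -0.09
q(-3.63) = 0.85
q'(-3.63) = -0.05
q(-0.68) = 0.42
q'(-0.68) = -0.21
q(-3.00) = 0.81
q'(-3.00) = -0.09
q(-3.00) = 0.81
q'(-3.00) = -0.09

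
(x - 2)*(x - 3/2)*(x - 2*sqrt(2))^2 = x^4 - 4*sqrt(2)*x^3 - 7*x^3/2 + 11*x^2 + 14*sqrt(2)*x^2 - 28*x - 12*sqrt(2)*x + 24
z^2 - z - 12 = (z - 4)*(z + 3)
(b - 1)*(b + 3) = b^2 + 2*b - 3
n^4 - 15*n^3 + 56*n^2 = n^2*(n - 8)*(n - 7)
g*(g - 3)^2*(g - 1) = g^4 - 7*g^3 + 15*g^2 - 9*g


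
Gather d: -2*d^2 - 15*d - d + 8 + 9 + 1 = -2*d^2 - 16*d + 18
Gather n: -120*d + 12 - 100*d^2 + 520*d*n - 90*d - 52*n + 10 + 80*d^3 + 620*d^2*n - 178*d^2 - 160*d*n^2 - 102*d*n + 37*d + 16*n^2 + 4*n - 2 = 80*d^3 - 278*d^2 - 173*d + n^2*(16 - 160*d) + n*(620*d^2 + 418*d - 48) + 20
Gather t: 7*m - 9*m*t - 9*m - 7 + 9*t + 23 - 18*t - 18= -2*m + t*(-9*m - 9) - 2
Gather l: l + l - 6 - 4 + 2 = 2*l - 8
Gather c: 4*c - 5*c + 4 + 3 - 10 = -c - 3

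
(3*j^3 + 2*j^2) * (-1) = -3*j^3 - 2*j^2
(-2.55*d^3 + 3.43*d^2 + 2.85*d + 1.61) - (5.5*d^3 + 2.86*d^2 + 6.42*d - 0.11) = -8.05*d^3 + 0.57*d^2 - 3.57*d + 1.72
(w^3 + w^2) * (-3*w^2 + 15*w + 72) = -3*w^5 + 12*w^4 + 87*w^3 + 72*w^2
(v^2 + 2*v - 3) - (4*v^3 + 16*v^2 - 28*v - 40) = -4*v^3 - 15*v^2 + 30*v + 37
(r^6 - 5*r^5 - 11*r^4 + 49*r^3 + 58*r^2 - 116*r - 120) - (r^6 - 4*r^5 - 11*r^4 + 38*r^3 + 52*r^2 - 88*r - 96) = -r^5 + 11*r^3 + 6*r^2 - 28*r - 24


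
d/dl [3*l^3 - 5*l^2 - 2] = l*(9*l - 10)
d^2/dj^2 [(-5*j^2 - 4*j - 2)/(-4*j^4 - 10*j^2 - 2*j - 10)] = (60*j^8 + 96*j^7 + 30*j^6 + 60*j^5 - 444*j^4 - 317*j^3 - 345*j^2 - 270*j + 57)/(8*j^12 + 60*j^10 + 12*j^9 + 210*j^8 + 60*j^7 + 431*j^6 + 135*j^5 + 540*j^4 + 151*j^3 + 390*j^2 + 75*j + 125)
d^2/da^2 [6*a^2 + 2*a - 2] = 12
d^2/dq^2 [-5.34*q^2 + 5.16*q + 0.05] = -10.6800000000000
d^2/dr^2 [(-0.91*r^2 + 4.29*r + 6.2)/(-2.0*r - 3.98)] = 47.526328/(8.0*r^3 + 47.76*r^2 + 95.0424*r + 63.044792)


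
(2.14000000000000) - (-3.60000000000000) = 5.74000000000000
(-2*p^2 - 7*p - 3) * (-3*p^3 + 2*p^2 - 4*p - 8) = 6*p^5 + 17*p^4 + 3*p^3 + 38*p^2 + 68*p + 24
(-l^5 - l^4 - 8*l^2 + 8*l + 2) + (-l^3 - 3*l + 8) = -l^5 - l^4 - l^3 - 8*l^2 + 5*l + 10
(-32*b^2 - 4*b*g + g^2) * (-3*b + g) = 96*b^3 - 20*b^2*g - 7*b*g^2 + g^3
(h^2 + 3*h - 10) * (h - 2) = h^3 + h^2 - 16*h + 20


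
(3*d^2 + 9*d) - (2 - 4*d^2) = 7*d^2 + 9*d - 2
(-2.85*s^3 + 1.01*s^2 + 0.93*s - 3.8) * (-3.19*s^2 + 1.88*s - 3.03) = 9.0915*s^5 - 8.5799*s^4 + 7.5676*s^3 + 10.8101*s^2 - 9.9619*s + 11.514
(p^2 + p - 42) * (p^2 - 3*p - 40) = p^4 - 2*p^3 - 85*p^2 + 86*p + 1680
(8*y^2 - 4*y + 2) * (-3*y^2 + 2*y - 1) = -24*y^4 + 28*y^3 - 22*y^2 + 8*y - 2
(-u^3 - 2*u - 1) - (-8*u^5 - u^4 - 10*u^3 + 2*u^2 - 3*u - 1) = 8*u^5 + u^4 + 9*u^3 - 2*u^2 + u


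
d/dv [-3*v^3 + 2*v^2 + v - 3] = -9*v^2 + 4*v + 1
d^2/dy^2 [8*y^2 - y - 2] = 16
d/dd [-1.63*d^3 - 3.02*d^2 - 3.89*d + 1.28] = -4.89*d^2 - 6.04*d - 3.89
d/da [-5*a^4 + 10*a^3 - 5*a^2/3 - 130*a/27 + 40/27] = -20*a^3 + 30*a^2 - 10*a/3 - 130/27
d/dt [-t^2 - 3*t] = -2*t - 3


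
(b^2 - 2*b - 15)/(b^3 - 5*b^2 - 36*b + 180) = (b + 3)/(b^2 - 36)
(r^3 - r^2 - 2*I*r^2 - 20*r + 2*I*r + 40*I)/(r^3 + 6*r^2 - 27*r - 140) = (r - 2*I)/(r + 7)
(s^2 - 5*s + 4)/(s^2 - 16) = (s - 1)/(s + 4)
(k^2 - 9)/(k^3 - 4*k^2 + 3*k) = (k + 3)/(k*(k - 1))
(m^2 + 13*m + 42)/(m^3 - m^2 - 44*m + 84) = (m + 6)/(m^2 - 8*m + 12)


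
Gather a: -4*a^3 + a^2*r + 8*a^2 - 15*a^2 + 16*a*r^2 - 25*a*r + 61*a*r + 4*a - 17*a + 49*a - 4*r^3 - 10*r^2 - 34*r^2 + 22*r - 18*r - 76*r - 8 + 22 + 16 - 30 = -4*a^3 + a^2*(r - 7) + a*(16*r^2 + 36*r + 36) - 4*r^3 - 44*r^2 - 72*r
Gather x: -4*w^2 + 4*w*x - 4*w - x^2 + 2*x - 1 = -4*w^2 - 4*w - x^2 + x*(4*w + 2) - 1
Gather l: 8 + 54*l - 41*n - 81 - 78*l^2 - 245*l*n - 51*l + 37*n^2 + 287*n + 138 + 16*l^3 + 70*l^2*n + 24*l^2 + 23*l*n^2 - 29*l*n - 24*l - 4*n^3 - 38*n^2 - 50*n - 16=16*l^3 + l^2*(70*n - 54) + l*(23*n^2 - 274*n - 21) - 4*n^3 - n^2 + 196*n + 49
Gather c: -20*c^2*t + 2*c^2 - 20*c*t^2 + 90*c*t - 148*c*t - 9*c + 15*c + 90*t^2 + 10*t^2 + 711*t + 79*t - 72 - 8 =c^2*(2 - 20*t) + c*(-20*t^2 - 58*t + 6) + 100*t^2 + 790*t - 80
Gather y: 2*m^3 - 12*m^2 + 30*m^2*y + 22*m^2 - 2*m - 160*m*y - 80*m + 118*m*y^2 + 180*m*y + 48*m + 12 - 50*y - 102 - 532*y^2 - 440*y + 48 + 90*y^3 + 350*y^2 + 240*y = 2*m^3 + 10*m^2 - 34*m + 90*y^3 + y^2*(118*m - 182) + y*(30*m^2 + 20*m - 250) - 42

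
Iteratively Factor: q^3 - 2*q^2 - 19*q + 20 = (q - 5)*(q^2 + 3*q - 4) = (q - 5)*(q - 1)*(q + 4)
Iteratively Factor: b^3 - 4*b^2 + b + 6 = (b - 2)*(b^2 - 2*b - 3) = (b - 2)*(b + 1)*(b - 3)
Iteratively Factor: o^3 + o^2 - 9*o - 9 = (o + 1)*(o^2 - 9) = (o - 3)*(o + 1)*(o + 3)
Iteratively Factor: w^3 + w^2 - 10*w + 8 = (w - 1)*(w^2 + 2*w - 8) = (w - 1)*(w + 4)*(w - 2)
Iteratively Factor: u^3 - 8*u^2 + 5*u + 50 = (u + 2)*(u^2 - 10*u + 25) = (u - 5)*(u + 2)*(u - 5)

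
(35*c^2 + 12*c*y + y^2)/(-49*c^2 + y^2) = (5*c + y)/(-7*c + y)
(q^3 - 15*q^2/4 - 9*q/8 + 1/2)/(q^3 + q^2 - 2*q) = (8*q^3 - 30*q^2 - 9*q + 4)/(8*q*(q^2 + q - 2))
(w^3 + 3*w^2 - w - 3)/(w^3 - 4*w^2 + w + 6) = (w^2 + 2*w - 3)/(w^2 - 5*w + 6)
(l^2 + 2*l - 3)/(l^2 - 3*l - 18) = (l - 1)/(l - 6)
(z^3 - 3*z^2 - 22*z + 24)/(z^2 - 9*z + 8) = (z^2 - 2*z - 24)/(z - 8)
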